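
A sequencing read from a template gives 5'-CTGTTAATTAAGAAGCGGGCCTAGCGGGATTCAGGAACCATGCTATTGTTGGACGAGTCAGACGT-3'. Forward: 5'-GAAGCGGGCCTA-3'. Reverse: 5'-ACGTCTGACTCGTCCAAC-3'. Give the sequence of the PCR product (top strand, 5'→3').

The forward primer matches the template at positions 12–23.
Reverse complement of the reverse primer: GTTGGACGAGTCAGACGT. This occurs on the top strand at positions 48–65.
The product is the template from position 12 through 65 (54 bp).

5'-GAAGCGGGCCTAGCGGGATTCAGGAACCATGCTATTGTTGGACGAGTCAGACGT-3'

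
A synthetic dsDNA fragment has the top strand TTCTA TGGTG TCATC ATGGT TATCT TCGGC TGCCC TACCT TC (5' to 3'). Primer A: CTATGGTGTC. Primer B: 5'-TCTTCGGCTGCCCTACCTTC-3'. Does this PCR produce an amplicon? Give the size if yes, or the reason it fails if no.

No product — both primers anneal to the same strand and extend in the same direction.

Primer A (CTATGGTGTC) matches the top strand at positions 3–12 (3' end points downstream).
Primer B (TCTTCGGCTGCCCTACCTTC) also matches the top strand directly, at positions 23–42 — its reverse complement GAAGGTAGGGCAGCCGAAGA is not present.
Both primers anneal to the bottom strand with 3' ends pointing the same way, so neither can prime synthesis back toward the other.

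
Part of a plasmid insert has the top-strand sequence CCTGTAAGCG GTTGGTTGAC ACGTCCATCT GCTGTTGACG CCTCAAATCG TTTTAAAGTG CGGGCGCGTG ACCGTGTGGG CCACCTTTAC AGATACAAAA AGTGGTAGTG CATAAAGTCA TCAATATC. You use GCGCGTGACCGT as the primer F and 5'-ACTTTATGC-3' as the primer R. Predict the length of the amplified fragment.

The forward primer matches the template at positions 64–75.
The reverse primer's reverse complement is GCATAAAGT, which matches the template at positions 110–118.
Amplicon spans positions 64–118: 55 bp.

55 bp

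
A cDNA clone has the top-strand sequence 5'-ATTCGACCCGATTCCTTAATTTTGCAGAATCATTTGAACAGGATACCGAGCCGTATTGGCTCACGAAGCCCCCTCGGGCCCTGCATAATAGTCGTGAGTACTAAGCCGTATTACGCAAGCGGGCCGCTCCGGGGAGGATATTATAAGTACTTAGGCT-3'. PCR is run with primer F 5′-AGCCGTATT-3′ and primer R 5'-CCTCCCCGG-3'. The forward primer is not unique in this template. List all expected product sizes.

89 bp, 34 bp

The forward primer AGCCGTATT matches the top strand at positions 49–57, 104–112.
The reverse primer's reverse complement is CCGGGGAGG, matching at positions 129–137.
Each forward site pairs with the reverse site to give a product ending at position 137: sizes 89, 34 bp.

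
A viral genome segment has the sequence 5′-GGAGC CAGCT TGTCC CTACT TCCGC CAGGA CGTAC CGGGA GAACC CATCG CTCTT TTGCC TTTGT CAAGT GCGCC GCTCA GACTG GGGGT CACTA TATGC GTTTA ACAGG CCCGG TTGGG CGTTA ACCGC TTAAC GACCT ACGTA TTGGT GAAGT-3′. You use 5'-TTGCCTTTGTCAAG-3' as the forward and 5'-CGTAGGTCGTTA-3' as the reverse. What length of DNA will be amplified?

88 bp

Forward primer TTGCCTTTGTCAAG is found on the top strand at positions 56–69.
Reverse complement of the reverse primer: TAACGACCTACG. This occurs on the top strand at positions 132–143.
Amplicon spans positions 56–143: 88 bp.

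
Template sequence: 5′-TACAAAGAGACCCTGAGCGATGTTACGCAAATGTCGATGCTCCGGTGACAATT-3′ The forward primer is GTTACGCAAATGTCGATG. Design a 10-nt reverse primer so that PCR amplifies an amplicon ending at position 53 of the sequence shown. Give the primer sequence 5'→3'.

The forward primer binds at positions 22–39; the product's 3' end on the top strand is position 53.
The reverse primer anneals to the top strand over positions 44–53, i.e. to GGTGACAATT.
Its sequence written 5'→3' is the reverse complement: AATTGTCACC.

5'-AATTGTCACC-3'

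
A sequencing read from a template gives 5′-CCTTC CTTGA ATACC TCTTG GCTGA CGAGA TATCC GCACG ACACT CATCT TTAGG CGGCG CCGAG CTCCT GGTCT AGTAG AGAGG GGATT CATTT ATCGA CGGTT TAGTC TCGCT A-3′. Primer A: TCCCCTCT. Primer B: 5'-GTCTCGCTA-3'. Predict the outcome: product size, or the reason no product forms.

Primer A (TCCCCTCT) has reverse complement AGAGGGGA, which matches the top strand at positions 81–88; primer A anneals to the top strand there with its 3' end pointing upstream toward position 81.
Primer B (GTCTCGCTA) matches the top strand directly at positions 108–116; it anneals to the bottom strand with its 3' end pointing downstream toward position 116.
The 3' ends diverge (primer A extends toward position 1, primer B toward position 116), so the primers never converge on a shared product.

No product — the primers' 3' ends point away from each other.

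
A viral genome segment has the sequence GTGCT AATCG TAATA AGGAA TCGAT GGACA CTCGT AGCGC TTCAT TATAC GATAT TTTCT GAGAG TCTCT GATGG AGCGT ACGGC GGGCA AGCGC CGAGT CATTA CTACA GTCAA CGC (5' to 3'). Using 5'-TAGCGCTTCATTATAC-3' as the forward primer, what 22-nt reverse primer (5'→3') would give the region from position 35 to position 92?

5'-CTTGCCCGCCGTACGCTCCATC-3'

The product's 3' end on the top strand is position 92.
The reverse primer anneals to the top strand over positions 71–92, i.e. to GATGGAGCGTACGGCGGGCAAG.
Its sequence written 5'→3' is the reverse complement: CTTGCCCGCCGTACGCTCCATC.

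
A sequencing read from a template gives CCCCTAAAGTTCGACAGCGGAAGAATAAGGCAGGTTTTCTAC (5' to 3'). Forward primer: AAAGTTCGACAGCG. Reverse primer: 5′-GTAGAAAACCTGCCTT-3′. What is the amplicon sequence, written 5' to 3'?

The forward primer matches the template at positions 6–19.
Taking the reverse complement of GTAGAAAACCTGCCTT gives AAGGCAGGTTTTCTAC, found at positions 27–42 on the template; the primer anneals here to the top strand with its 3' end pointing upstream.
The product is the template from position 6 through 42 (37 bp).

5'-AAAGTTCGACAGCGGAAGAATAAGGCAGGTTTTCTAC-3'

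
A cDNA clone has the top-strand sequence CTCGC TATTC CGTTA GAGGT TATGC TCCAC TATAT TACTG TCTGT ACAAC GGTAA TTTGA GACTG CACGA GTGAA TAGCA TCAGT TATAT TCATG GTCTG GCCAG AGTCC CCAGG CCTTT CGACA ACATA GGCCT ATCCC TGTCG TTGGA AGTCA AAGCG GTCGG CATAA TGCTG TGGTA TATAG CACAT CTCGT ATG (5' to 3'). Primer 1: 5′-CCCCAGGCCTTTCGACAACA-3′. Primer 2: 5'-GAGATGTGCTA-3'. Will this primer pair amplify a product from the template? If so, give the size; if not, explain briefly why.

Yes — an 85 bp product.

Primer 1 (CCCCAGGCCTTTCGACAACA) matches the top strand at positions 109–128; it acts as a forward primer.
Primer 2's reverse complement is TAGCACATCTC, matching the top strand at positions 183–193; it acts as a reverse primer.
The 3' ends face each other across positions 109–193, giving an 85 bp product.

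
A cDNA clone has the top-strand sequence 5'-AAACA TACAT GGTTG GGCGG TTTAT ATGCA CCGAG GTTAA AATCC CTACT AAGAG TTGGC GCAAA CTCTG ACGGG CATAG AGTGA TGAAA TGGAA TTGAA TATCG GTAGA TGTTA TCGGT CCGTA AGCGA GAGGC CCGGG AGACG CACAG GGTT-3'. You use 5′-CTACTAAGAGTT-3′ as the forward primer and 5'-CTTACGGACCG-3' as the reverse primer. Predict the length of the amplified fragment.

82 bp

The forward primer matches the template at positions 46–57.
The reverse primer's reverse complement is CGGTCCGTAAG, which matches the template at positions 117–127.
Amplicon spans positions 46–127: 82 bp.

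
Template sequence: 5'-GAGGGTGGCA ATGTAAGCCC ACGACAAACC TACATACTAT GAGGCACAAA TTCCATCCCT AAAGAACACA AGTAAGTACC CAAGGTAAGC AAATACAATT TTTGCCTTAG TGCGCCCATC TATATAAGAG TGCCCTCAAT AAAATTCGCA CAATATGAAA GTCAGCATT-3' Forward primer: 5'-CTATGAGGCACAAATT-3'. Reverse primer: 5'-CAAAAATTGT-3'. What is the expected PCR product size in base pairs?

68 bp

Scanning the template, CTATGAGGCACAAATT occurs at positions 37–52; this primer anneals to the bottom strand there with its 3' end pointing downstream.
Reverse complement of the reverse primer: ACAATTTTTG. This occurs on the top strand at positions 95–104.
Amplicon spans positions 37–104: 68 bp.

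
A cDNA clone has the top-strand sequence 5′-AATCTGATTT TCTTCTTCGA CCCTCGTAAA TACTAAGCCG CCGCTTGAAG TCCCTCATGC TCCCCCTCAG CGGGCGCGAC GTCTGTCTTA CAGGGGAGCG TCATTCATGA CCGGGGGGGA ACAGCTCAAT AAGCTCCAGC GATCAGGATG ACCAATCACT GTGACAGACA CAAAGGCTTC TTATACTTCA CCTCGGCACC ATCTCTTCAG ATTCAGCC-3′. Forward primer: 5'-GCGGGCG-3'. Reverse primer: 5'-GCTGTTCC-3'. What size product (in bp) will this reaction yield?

56 bp

The forward primer matches the template at positions 70–76.
Taking the reverse complement of GCTGTTCC gives GGAACAGC, found at positions 118–125 on the template; the primer anneals here to the top strand with its 3' end pointing upstream.
Product length = (reverse-primer end) − (forward-primer start) + 1 = 125 − 70 + 1 = 56 bp.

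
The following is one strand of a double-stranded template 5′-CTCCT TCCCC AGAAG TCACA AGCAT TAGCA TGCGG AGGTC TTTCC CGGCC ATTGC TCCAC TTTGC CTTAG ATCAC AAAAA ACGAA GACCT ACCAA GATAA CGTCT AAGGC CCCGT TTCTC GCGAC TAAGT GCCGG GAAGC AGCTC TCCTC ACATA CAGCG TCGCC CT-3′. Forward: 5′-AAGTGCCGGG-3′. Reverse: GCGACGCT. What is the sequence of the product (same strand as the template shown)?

Scanning the template, AAGTGCCGGG occurs at positions 127–136; this primer anneals to the bottom strand there with its 3' end pointing downstream.
Taking the reverse complement of GCGACGCT gives AGCGTCGC, found at positions 157–164 on the template; the primer anneals here to the top strand with its 3' end pointing upstream.
The product is the template from position 127 through 164 (38 bp).

5'-AAGTGCCGGGAAGCAGCTCTCCTCACATACAGCGTCGC-3'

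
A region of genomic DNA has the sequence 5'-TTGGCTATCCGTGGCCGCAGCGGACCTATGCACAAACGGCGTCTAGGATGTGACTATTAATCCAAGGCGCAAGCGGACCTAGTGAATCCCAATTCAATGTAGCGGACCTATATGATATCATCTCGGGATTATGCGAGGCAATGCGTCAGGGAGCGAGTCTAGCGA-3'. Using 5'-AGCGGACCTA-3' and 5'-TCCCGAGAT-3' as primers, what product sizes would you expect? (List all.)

The forward primer AGCGGACCTA matches the top strand at positions 19–28, 72–81, 101–110.
The reverse primer's reverse complement is ATCTCGGGA, matching at positions 120–128.
Each forward site pairs with the reverse site to give a product ending at position 128: sizes 110, 57, 28 bp.

110 bp, 57 bp, 28 bp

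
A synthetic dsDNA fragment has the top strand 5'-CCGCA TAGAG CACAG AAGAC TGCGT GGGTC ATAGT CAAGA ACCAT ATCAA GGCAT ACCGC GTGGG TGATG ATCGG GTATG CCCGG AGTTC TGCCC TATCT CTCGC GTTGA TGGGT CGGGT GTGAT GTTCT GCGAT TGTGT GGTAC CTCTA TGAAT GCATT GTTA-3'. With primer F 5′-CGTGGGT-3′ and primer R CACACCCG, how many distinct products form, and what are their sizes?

Two products: 101 bp, 64 bp

The forward primer CGTGGGT matches the top strand at positions 23–29, 60–66.
The reverse primer's reverse complement is CGGGTGTG, matching at positions 116–123.
Each forward site pairs with the reverse site to give a product ending at position 123: sizes 101, 64 bp.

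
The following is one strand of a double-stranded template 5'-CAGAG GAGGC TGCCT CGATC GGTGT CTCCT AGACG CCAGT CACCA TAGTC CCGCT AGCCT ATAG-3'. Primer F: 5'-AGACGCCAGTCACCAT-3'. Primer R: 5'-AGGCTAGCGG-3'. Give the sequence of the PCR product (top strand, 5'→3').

5'-AGACGCCAGTCACCATAGTCCCGCTAGCCT-3'

Forward primer AGACGCCAGTCACCAT is found on the top strand at positions 31–46.
Reverse complement of the reverse primer: CCGCTAGCCT. This occurs on the top strand at positions 51–60.
The product is the template from position 31 through 60 (30 bp).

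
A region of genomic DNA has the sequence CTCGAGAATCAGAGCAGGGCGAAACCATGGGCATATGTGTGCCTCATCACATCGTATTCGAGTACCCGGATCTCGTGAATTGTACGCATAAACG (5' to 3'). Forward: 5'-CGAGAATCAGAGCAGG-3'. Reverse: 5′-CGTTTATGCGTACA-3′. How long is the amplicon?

Scanning the template, CGAGAATCAGAGCAGG occurs at positions 3–18; this primer anneals to the bottom strand there with its 3' end pointing downstream.
Taking the reverse complement of CGTTTATGCGTACA gives TGTACGCATAAACG, found at positions 81–94 on the template; the primer anneals here to the top strand with its 3' end pointing upstream.
Product length = (reverse-primer end) − (forward-primer start) + 1 = 94 − 3 + 1 = 92 bp.

92 bp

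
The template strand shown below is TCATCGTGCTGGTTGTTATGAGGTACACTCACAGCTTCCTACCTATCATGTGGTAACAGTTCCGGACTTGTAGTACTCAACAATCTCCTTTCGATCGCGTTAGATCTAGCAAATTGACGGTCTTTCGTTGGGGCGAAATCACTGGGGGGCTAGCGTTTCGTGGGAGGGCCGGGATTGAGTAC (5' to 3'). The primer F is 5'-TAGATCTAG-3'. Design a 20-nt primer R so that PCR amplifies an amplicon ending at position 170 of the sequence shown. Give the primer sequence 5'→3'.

5'-GGCCCTCCCACGAAACGCTA-3'

The forward primer binds at positions 101–109; the product's 3' end on the top strand is position 170.
The reverse primer anneals to the top strand over positions 151–170, i.e. to TAGCGTTTCGTGGGAGGGCC.
Its sequence written 5'→3' is the reverse complement: GGCCCTCCCACGAAACGCTA.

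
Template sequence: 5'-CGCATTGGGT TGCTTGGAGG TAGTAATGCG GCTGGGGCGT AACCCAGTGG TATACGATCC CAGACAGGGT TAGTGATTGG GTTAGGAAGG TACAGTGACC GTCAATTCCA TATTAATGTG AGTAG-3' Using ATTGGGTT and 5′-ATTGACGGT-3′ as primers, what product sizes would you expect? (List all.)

103 bp, 31 bp

The forward primer ATTGGGTT matches the top strand at positions 4–11, 76–83.
The reverse primer's reverse complement is ACCGTCAAT, matching at positions 98–106.
Each forward site pairs with the reverse site to give a product ending at position 106: sizes 103, 31 bp.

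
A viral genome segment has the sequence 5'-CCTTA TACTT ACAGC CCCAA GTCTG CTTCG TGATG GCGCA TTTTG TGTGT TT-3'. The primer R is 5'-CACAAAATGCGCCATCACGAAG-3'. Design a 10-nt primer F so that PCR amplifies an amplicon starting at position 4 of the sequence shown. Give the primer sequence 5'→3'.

The reverse primer's reverse complement CTTCGTGATGGCGCATTTTGTG matches the template at positions 26–47; the product starts at position 4.
The forward primer is identical to the top strand over positions 4–13: TATACTTACA.

5'-TATACTTACA-3'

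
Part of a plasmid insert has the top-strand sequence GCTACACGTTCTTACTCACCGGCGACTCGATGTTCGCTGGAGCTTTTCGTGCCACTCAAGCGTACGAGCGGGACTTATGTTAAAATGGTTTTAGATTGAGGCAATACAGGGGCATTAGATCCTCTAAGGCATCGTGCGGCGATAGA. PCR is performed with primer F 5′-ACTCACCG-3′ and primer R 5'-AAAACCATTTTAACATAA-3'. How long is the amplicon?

79 bp

Scanning the template, ACTCACCG occurs at positions 14–21; this primer anneals to the bottom strand there with its 3' end pointing downstream.
Taking the reverse complement of AAAACCATTTTAACATAA gives TTATGTTAAAATGGTTTT, found at positions 75–92 on the template; the primer anneals here to the top strand with its 3' end pointing upstream.
The product runs from position 14 to position 92, so its length is 92 − 14 + 1 = 79 bp.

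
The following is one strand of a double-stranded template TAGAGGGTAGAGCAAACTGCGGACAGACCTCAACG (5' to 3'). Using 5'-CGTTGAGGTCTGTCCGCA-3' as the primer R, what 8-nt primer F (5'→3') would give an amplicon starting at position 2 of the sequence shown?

The reverse primer's reverse complement TGCGGACAGACCTCAACG matches the template at positions 18–35; the product starts at position 2.
The forward primer is identical to the top strand over positions 2–9: AGAGGGTA.

5'-AGAGGGTA-3'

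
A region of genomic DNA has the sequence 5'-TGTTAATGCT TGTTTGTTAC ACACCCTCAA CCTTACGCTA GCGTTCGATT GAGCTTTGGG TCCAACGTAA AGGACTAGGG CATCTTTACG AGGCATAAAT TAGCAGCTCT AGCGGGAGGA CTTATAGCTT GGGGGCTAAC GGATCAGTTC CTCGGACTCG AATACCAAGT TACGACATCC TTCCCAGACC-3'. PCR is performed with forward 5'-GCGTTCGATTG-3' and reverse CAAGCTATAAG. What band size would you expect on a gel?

91 bp

The forward primer matches the template at positions 41–51.
The reverse primer's reverse complement is CTTATAGCTTG, which matches the template at positions 121–131.
Product length = (reverse-primer end) − (forward-primer start) + 1 = 131 − 41 + 1 = 91 bp.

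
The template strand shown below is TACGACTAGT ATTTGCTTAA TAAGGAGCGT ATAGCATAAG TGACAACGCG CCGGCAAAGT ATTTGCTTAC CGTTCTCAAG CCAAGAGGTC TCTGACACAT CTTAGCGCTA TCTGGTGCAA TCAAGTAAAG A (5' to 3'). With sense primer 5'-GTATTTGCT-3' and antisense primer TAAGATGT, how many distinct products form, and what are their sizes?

The forward primer GTATTTGCT matches the top strand at positions 9–17, 59–67.
The reverse primer's reverse complement is ACATCTTA, matching at positions 97–104.
Each forward site pairs with the reverse site to give a product ending at position 104: sizes 96, 46 bp.

Two products: 96 bp, 46 bp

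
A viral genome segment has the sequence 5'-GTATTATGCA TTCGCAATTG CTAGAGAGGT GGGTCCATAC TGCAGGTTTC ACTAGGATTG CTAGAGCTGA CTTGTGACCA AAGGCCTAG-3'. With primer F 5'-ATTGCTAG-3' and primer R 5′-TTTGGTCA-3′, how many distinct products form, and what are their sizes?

Two products: 66 bp, 26 bp

The forward primer ATTGCTAG matches the top strand at positions 17–24, 57–64.
The reverse primer's reverse complement is TGACCAAA, matching at positions 75–82.
Each forward site pairs with the reverse site to give a product ending at position 82: sizes 66, 26 bp.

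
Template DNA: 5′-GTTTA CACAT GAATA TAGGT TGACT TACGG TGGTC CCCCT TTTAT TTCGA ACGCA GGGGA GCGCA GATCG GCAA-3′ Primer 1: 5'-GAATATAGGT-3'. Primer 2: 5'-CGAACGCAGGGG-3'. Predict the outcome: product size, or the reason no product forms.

Primer 1 (GAATATAGGT) matches the top strand at positions 11–20 (3' end points downstream).
Primer 2 (CGAACGCAGGGG) also matches the top strand directly, at positions 48–59 — its reverse complement CCCCTGCGTTCG is not present.
Both primers anneal to the bottom strand with 3' ends pointing the same way, so neither can prime synthesis back toward the other.

No product — both primers anneal to the same strand and extend in the same direction.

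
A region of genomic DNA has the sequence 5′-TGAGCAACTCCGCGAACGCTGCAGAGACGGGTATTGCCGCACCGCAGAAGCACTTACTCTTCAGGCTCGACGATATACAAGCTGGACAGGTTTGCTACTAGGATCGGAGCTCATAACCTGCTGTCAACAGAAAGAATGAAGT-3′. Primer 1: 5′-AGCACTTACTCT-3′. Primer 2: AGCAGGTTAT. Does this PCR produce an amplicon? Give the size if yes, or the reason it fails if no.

Yes — a 74 bp product.

Primer 1 (AGCACTTACTCT) matches the top strand at positions 49–60; it acts as a forward primer.
Primer 2's reverse complement is ATAACCTGCT, matching the top strand at positions 113–122; it acts as a reverse primer.
The 3' ends face each other across positions 49–122, giving a 74 bp product.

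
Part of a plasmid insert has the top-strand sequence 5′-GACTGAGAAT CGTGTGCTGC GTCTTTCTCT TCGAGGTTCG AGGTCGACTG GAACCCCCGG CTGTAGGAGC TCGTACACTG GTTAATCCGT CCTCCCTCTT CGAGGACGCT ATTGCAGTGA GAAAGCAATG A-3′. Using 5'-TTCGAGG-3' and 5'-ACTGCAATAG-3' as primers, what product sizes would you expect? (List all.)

89 bp, 82 bp, 20 bp

The forward primer TTCGAGG matches the top strand at positions 30–36, 37–43, 99–105.
The reverse primer's reverse complement is CTATTGCAGT, matching at positions 109–118.
Each forward site pairs with the reverse site to give a product ending at position 118: sizes 89, 82, 20 bp.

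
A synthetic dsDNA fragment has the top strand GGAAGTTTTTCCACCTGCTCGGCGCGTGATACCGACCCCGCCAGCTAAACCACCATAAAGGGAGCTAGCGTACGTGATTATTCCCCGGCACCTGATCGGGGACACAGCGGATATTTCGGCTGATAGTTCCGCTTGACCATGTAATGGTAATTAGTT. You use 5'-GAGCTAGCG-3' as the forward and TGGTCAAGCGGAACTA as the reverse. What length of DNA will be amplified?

78 bp

Scanning the template, GAGCTAGCG occurs at positions 62–70; this primer anneals to the bottom strand there with its 3' end pointing downstream.
The reverse primer's reverse complement is TAGTTCCGCTTGACCA, which matches the template at positions 124–139.
The product runs from position 62 to position 139, so its length is 139 − 62 + 1 = 78 bp.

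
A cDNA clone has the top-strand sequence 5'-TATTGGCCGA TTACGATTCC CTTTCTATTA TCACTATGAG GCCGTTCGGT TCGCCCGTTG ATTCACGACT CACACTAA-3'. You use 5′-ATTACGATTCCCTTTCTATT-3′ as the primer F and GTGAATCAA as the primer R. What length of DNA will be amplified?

Forward primer ATTACGATTCCCTTTCTATT is found on the top strand at positions 10–29.
The reverse primer's reverse complement is TTGATTCAC, which matches the template at positions 58–66.
Product length = (reverse-primer end) − (forward-primer start) + 1 = 66 − 10 + 1 = 57 bp.

57 bp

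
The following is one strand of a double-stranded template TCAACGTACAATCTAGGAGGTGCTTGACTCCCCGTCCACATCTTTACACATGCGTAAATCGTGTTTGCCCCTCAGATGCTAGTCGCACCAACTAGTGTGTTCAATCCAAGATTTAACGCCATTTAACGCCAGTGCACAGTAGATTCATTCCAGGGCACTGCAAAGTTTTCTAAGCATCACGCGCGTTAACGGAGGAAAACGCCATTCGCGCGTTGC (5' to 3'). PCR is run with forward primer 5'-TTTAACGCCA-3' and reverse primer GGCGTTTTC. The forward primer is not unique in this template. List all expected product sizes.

The forward primer TTTAACGCCA matches the top strand at positions 112–121, 122–131.
The reverse primer's reverse complement is GAAAACGCC, matching at positions 195–203.
Each forward site pairs with the reverse site to give a product ending at position 203: sizes 92, 82 bp.

92 bp, 82 bp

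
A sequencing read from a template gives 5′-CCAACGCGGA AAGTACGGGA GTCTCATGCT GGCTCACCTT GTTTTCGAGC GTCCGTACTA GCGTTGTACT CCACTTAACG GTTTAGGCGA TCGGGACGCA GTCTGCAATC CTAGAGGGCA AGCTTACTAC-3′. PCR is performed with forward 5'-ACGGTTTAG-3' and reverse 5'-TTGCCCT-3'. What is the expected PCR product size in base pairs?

Scanning the template, ACGGTTTAG occurs at positions 78–86; this primer anneals to the bottom strand there with its 3' end pointing downstream.
Reverse complement of the reverse primer: AGGGCAA. This occurs on the top strand at positions 115–121.
The product runs from position 78 to position 121, so its length is 121 − 78 + 1 = 44 bp.

44 bp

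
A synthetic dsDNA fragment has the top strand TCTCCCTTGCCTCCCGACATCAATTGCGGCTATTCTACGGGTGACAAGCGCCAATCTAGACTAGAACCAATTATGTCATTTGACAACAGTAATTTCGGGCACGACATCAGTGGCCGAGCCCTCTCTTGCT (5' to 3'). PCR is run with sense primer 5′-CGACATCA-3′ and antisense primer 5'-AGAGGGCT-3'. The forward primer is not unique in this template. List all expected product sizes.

The forward primer CGACATCA matches the top strand at positions 15–22, 102–109.
The reverse primer's reverse complement is AGCCCTCT, matching at positions 117–124.
Each forward site pairs with the reverse site to give a product ending at position 124: sizes 110, 23 bp.

110 bp, 23 bp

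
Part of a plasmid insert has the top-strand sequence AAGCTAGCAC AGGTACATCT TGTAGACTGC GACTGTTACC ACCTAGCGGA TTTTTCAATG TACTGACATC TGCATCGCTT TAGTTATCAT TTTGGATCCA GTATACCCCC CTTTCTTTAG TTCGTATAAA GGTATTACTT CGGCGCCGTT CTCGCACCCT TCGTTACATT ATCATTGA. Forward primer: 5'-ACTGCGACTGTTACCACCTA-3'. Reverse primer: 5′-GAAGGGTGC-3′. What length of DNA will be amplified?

137 bp

The forward primer matches the template at positions 26–45.
The reverse primer's reverse complement is GCACCCTTC, which matches the template at positions 154–162.
The product runs from position 26 to position 162, so its length is 162 − 26 + 1 = 137 bp.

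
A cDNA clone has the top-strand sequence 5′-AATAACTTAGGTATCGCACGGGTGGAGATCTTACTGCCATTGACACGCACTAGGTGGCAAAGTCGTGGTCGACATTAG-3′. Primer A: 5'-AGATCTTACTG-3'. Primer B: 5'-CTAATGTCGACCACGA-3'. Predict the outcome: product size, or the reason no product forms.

Primer A (AGATCTTACTG) matches the top strand at positions 26–36; it acts as a forward primer.
Primer B's reverse complement is TCGTGGTCGACATTAG, matching the top strand at positions 63–78; it acts as a reverse primer.
The 3' ends face each other across positions 26–78, giving a 53 bp product.

Yes — a 53 bp product.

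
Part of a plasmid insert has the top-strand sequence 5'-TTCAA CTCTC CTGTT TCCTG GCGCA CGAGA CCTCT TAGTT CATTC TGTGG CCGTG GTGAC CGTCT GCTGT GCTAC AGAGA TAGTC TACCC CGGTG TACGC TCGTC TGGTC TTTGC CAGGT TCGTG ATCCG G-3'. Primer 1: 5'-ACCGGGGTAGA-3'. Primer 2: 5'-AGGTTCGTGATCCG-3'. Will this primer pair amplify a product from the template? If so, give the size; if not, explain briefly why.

Primer 1 (ACCGGGGTAGA) has reverse complement TCTACCCCGGT, which matches the top strand at positions 84–94; primer 1 anneals to the top strand there with its 3' end pointing upstream toward position 84.
Primer 2 (AGGTTCGTGATCCG) matches the top strand directly at positions 117–130; it anneals to the bottom strand with its 3' end pointing downstream toward position 130.
The 3' ends diverge (primer 1 extends toward position 1, primer 2 toward position 131), so the primers never converge on a shared product.

No product — the primers' 3' ends point away from each other.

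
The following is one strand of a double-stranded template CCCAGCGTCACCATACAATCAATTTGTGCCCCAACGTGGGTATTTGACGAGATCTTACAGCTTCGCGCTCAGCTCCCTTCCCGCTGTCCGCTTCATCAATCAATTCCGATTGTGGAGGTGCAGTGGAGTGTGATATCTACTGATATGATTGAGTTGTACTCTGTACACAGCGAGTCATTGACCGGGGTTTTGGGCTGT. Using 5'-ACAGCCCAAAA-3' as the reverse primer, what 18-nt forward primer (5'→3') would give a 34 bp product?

5'-ACACAGCGAGTCATTGAC-3'

The reverse primer's reverse complement TTTTGGGCTGT matches the template at positions 188–198, so the product ends at position 198.
A 34 bp product then starts at position 198 − 34 + 1 = 165.
The forward primer is identical to the top strand there: ACACAGCGAGTCATTGAC.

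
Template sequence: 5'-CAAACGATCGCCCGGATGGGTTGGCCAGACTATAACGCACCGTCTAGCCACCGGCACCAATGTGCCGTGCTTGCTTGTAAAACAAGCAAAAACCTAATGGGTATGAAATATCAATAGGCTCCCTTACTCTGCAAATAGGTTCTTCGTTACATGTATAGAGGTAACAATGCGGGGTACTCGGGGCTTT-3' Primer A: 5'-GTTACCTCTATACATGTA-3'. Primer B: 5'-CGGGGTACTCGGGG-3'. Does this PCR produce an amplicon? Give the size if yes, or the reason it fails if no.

No product — the primers' 3' ends point away from each other.

Primer A (GTTACCTCTATACATGTA) has reverse complement TACATGTATAGAGGTAAC, which matches the top strand at positions 148–165; primer A anneals to the top strand there with its 3' end pointing upstream toward position 148.
Primer B (CGGGGTACTCGGGG) matches the top strand directly at positions 170–183; it anneals to the bottom strand with its 3' end pointing downstream toward position 183.
The 3' ends diverge (primer A extends toward position 1, primer B toward position 187), so the primers never converge on a shared product.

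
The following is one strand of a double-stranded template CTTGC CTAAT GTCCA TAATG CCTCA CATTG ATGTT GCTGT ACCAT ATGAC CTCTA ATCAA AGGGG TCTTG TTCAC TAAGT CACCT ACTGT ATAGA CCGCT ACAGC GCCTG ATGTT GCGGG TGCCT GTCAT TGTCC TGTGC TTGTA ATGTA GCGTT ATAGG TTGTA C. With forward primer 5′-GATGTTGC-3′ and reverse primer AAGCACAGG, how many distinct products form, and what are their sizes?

Two products: 113 bp, 33 bp

The forward primer GATGTTGC matches the top strand at positions 30–37, 110–117.
The reverse primer's reverse complement is CCTGTGCTT, matching at positions 134–142.
Each forward site pairs with the reverse site to give a product ending at position 142: sizes 113, 33 bp.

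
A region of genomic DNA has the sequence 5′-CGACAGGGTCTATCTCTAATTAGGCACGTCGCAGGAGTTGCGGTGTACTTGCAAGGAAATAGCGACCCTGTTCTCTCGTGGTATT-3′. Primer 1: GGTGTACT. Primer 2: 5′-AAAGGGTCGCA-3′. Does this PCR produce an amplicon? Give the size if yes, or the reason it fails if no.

No product — primer 2 has no binding site in the template.

Primer 2 (AAAGGGTCGCA) does not match the top strand, and its reverse complement TGCGACCCTTT does not match either.
With no annealing site for primer 2, no amplification occurs.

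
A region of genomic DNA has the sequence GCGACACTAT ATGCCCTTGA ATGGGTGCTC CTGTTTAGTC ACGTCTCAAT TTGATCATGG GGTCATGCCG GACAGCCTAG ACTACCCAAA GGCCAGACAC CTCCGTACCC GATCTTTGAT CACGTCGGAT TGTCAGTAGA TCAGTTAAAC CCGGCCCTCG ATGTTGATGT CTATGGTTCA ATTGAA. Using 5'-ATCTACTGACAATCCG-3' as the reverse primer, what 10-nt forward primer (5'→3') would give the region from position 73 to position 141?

5'-CAGCCTAGAC-3'

The reverse primer's reverse complement CGGATTGTCAGTAGAT matches the template at positions 126–141; the product starts at position 73.
The forward primer is identical to the top strand over positions 73–82: CAGCCTAGAC.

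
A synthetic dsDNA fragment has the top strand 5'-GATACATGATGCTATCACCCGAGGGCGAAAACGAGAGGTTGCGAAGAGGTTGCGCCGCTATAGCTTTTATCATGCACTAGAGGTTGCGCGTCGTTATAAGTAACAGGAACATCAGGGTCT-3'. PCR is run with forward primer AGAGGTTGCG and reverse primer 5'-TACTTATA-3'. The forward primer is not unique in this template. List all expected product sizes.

69 bp, 58 bp, 24 bp

The forward primer AGAGGTTGCG matches the top strand at positions 34–43, 45–54, 79–88.
The reverse primer's reverse complement is TATAAGTA, matching at positions 95–102.
Each forward site pairs with the reverse site to give a product ending at position 102: sizes 69, 58, 24 bp.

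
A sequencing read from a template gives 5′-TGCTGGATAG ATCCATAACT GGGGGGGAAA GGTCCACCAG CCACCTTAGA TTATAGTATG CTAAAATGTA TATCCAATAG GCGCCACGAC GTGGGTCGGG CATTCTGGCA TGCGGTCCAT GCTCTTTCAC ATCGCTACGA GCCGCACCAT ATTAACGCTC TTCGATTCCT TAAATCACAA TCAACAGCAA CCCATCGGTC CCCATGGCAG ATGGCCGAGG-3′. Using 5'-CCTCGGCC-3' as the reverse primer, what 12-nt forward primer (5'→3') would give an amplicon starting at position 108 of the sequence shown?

5'-GCATGCGGTCCA-3'

The reverse primer's reverse complement GGCCGAGG matches the template at positions 213–220; the product starts at position 108.
The forward primer is identical to the top strand over positions 108–119: GCATGCGGTCCA.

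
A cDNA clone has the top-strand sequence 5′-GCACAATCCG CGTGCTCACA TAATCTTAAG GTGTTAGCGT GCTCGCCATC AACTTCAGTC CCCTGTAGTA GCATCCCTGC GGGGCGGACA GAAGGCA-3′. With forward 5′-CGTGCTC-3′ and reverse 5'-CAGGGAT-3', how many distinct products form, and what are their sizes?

Two products: 69 bp, 42 bp

The forward primer CGTGCTC matches the top strand at positions 11–17, 38–44.
The reverse primer's reverse complement is ATCCCTG, matching at positions 73–79.
Each forward site pairs with the reverse site to give a product ending at position 79: sizes 69, 42 bp.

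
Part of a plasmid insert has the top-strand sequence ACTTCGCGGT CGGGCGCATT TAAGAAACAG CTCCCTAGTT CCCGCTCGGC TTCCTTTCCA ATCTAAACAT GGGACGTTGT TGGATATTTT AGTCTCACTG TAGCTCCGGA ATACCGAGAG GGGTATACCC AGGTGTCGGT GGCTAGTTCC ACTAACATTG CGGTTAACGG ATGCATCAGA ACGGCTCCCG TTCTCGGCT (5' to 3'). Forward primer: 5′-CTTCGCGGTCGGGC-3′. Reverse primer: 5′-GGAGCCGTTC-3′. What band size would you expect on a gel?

187 bp

The forward primer matches the template at positions 2–15.
Taking the reverse complement of GGAGCCGTTC gives GAACGGCTCC, found at positions 179–188 on the template; the primer anneals here to the top strand with its 3' end pointing upstream.
Product length = (reverse-primer end) − (forward-primer start) + 1 = 188 − 2 + 1 = 187 bp.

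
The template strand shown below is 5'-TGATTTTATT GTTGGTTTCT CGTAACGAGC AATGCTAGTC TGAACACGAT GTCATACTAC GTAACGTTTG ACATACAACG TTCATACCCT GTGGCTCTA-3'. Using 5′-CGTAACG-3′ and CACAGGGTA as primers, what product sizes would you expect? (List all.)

The forward primer CGTAACG matches the top strand at positions 21–27, 60–66.
The reverse primer's reverse complement is TACCCTGTG, matching at positions 85–93.
Each forward site pairs with the reverse site to give a product ending at position 93: sizes 73, 34 bp.

73 bp, 34 bp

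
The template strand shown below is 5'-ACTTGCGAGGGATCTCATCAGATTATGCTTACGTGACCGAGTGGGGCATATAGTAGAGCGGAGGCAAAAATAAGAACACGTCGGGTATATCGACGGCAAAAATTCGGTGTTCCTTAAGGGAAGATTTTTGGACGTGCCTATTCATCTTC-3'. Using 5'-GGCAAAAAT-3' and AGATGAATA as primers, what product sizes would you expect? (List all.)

85 bp, 53 bp

The forward primer GGCAAAAAT matches the top strand at positions 63–71, 95–103.
The reverse primer's reverse complement is TATTCATCT, matching at positions 139–147.
Each forward site pairs with the reverse site to give a product ending at position 147: sizes 85, 53 bp.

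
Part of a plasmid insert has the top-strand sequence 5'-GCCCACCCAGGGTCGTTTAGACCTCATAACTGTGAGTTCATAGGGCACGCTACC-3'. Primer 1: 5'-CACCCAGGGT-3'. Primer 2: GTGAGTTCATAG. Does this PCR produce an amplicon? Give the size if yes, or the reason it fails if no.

No product — both primers anneal to the same strand and extend in the same direction.

Primer 1 (CACCCAGGGT) matches the top strand at positions 4–13 (3' end points downstream).
Primer 2 (GTGAGTTCATAG) also matches the top strand directly, at positions 32–43 — its reverse complement CTATGAACTCAC is not present.
Both primers anneal to the bottom strand with 3' ends pointing the same way, so neither can prime synthesis back toward the other.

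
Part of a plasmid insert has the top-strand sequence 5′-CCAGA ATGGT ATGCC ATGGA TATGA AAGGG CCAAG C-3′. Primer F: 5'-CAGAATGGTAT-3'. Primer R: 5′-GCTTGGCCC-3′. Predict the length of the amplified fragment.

Forward primer CAGAATGGTAT is found on the top strand at positions 2–12.
The reverse primer's reverse complement is GGGCCAAGC, which matches the template at positions 28–36.
The product runs from position 2 to position 36, so its length is 36 − 2 + 1 = 35 bp.

35 bp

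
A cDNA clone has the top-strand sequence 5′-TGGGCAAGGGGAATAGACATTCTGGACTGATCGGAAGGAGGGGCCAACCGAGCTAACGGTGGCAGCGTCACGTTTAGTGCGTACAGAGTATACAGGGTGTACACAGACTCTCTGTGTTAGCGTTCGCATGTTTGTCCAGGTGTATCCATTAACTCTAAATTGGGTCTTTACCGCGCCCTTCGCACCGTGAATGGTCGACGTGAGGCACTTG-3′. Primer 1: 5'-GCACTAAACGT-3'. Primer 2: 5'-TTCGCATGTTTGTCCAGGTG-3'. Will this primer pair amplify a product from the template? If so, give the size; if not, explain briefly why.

Primer 1 (GCACTAAACGT) has reverse complement ACGTTTAGTGC, which matches the top strand at positions 70–80; primer 1 anneals to the top strand there with its 3' end pointing upstream toward position 70.
Primer 2 (TTCGCATGTTTGTCCAGGTG) matches the top strand directly at positions 123–142; it anneals to the bottom strand with its 3' end pointing downstream toward position 142.
The 3' ends diverge (primer 1 extends toward position 1, primer 2 toward position 211), so the primers never converge on a shared product.

No product — the primers' 3' ends point away from each other.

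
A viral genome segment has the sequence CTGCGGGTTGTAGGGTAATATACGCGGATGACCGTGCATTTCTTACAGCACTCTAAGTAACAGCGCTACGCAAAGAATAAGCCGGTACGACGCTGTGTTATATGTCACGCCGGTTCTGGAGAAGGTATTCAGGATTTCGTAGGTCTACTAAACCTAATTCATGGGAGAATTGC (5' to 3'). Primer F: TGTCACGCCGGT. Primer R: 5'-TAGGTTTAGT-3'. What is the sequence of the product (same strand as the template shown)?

The forward primer matches the template at positions 103–114.
Taking the reverse complement of TAGGTTTAGT gives ACTAAACCTA, found at positions 147–156 on the template; the primer anneals here to the top strand with its 3' end pointing upstream.
The product is the template from position 103 through 156 (54 bp).

5'-TGTCACGCCGGTTCTGGAGAAGGTATTCAGGATTTCGTAGGTCTACTAAACCTA-3'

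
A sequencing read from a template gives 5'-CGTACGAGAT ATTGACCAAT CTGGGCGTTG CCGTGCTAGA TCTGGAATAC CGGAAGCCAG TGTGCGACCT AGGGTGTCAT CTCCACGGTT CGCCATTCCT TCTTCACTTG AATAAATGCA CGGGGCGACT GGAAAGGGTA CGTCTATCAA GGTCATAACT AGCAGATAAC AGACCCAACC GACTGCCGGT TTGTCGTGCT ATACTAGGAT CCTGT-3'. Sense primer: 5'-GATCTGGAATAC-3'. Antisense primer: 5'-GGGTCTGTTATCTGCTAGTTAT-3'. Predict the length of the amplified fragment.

138 bp

The forward primer matches the template at positions 39–50.
The reverse primer's reverse complement is ATAACTAGCAGATAACAGACCC, which matches the template at positions 155–176.
The product runs from position 39 to position 176, so its length is 176 − 39 + 1 = 138 bp.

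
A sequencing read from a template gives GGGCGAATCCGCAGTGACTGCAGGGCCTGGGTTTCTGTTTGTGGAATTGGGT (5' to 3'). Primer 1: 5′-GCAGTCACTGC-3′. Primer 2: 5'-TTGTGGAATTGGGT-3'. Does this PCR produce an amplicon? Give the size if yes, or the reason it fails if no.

No product — the primers' 3' ends point away from each other.

Primer 1 (GCAGTCACTGC) has reverse complement GCAGTGACTGC, which matches the top strand at positions 11–21; primer 1 anneals to the top strand there with its 3' end pointing upstream toward position 11.
Primer 2 (TTGTGGAATTGGGT) matches the top strand directly at positions 39–52; it anneals to the bottom strand with its 3' end pointing downstream toward position 52.
The 3' ends diverge (primer 1 extends toward position 1, primer 2 toward position 52), so the primers never converge on a shared product.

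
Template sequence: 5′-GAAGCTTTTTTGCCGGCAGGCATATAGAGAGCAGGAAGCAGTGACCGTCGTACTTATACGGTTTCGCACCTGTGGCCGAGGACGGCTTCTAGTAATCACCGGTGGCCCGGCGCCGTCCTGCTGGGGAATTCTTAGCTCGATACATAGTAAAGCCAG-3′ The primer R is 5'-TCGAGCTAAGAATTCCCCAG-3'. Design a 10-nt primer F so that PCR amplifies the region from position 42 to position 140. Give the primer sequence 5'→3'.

5'-TGACCGTCGT-3'

The reverse primer's reverse complement CTGGGGAATTCTTAGCTCGA matches the template at positions 121–140; the product starts at position 42.
The forward primer is identical to the top strand over positions 42–51: TGACCGTCGT.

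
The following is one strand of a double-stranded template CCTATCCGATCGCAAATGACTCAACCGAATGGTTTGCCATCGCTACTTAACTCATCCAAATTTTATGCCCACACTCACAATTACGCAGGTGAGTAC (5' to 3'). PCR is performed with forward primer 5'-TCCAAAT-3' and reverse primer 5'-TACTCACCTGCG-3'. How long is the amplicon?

The forward primer matches the template at positions 55–61.
Taking the reverse complement of TACTCACCTGCG gives CGCAGGTGAGTA, found at positions 84–95 on the template; the primer anneals here to the top strand with its 3' end pointing upstream.
The product runs from position 55 to position 95, so its length is 95 − 55 + 1 = 41 bp.

41 bp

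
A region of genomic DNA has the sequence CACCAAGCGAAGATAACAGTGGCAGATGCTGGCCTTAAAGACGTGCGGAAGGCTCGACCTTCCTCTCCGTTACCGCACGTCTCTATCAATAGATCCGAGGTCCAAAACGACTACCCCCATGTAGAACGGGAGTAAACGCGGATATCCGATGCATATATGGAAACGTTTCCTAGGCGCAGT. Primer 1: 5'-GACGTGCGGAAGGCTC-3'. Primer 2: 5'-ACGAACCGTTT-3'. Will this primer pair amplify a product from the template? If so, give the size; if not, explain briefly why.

Primer 2 (ACGAACCGTTT) does not match the top strand, and its reverse complement AAACGGTTCGT does not match either.
With no annealing site for primer 2, no amplification occurs.

No product — primer 2 has no binding site in the template.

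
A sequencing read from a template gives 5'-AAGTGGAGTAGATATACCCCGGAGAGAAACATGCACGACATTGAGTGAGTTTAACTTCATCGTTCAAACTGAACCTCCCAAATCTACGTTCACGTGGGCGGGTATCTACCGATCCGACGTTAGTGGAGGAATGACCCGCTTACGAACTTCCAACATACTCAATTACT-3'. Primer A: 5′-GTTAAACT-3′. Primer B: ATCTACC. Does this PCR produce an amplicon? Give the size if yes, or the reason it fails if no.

Primer A (GTTAAACT) has reverse complement AGTTTAAC, which matches the top strand at positions 48–55; primer A anneals to the top strand there with its 3' end pointing upstream toward position 48.
Primer B (ATCTACC) matches the top strand directly at positions 104–110; it anneals to the bottom strand with its 3' end pointing downstream toward position 110.
The 3' ends diverge (primer A extends toward position 1, primer B toward position 167), so the primers never converge on a shared product.

No product — the primers' 3' ends point away from each other.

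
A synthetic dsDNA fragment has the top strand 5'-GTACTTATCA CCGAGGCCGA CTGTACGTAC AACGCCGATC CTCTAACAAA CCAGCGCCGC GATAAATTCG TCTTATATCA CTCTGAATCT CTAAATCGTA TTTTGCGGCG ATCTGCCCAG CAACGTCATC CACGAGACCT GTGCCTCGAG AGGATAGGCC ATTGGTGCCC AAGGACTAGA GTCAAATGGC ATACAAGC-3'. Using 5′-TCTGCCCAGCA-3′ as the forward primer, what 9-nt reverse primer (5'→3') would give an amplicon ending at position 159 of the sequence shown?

5'-GCCTATCCT-3'

The forward primer binds at positions 112–122; the product's 3' end on the top strand is position 159.
The reverse primer anneals to the top strand over positions 151–159, i.e. to AGGATAGGC.
Its sequence written 5'→3' is the reverse complement: GCCTATCCT.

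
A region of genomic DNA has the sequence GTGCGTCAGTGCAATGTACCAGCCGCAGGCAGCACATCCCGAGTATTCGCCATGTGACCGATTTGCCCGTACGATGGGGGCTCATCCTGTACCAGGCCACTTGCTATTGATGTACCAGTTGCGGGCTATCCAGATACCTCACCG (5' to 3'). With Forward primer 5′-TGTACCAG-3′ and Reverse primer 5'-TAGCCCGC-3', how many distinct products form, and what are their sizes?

Three products: 114 bp, 41 bp, 18 bp

The forward primer TGTACCAG matches the top strand at positions 15–22, 88–95, 111–118.
The reverse primer's reverse complement is GCGGGCTA, matching at positions 121–128.
Each forward site pairs with the reverse site to give a product ending at position 128: sizes 114, 41, 18 bp.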